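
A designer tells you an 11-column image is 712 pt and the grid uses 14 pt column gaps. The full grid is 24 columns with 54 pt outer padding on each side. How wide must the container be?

1678 pt

11c + 10·14 = 712 → 11c = 572 → c = 52 pt.
Total width: 2·54 + 24·52 + 23·14 = 1678 pt.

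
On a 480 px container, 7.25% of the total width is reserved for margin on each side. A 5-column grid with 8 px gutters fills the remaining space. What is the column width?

480 × (1 − 2·7.25%) = 480 × 85.5% = 410.4 px for the columns.
Subtracting 4 gutters of 8 leaves 378.4 for 5 columns, so c = 75.68 px.

75.68 px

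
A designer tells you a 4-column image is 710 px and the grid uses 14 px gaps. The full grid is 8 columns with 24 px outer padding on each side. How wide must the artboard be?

1482 px

4 columns + 3 gaps: 4c + 3·14 = 710.
4c = 710 − 42 = 668, so c = 167 px.
Total width: 2·24 + 8·167 + 7·14 = 1482 px.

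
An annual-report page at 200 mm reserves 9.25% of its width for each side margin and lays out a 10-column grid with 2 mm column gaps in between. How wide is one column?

Each margin = 9.25% of 200 = 18.5 mm; content = 200 − 2·18.5 = 163 mm.
10c + 9·2 = 163 → 10c = 145 → c = 14.5 mm.

14.5 mm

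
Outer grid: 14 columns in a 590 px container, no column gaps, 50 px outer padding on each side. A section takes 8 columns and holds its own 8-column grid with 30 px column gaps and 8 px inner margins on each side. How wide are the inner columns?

Outer content = 590 − 2·50 = 490 px.
With no column gaps, each column is 490/14 = 35 px.
With no column gaps, 8 columns span 8·35 = 280 px.
Inner content = 280 − 2·8 = 264 px.
264 − 7·30 = 54; ÷8 gives d = 6.75 px.

6.75 px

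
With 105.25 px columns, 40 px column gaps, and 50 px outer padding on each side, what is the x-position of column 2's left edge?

195.25 px

Before column 2: the margin + 1 column + 1 column gap.
Offset = 50 + 1·(105.25 + 40) = 50 + 145.25 = 195.25 px.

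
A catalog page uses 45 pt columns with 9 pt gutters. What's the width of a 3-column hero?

3 columns plus 2 gutters: 135 + 18 = 153 pt.

153 pt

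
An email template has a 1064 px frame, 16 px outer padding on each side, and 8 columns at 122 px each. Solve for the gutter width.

Subtract both margins: 1064 − 2·16 = 1032 px.
Columns use 976 px, leaving 56 px across 7 gutters = 8 px each.

8 px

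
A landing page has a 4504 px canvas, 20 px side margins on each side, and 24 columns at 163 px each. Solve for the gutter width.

Subtract both margins: 4504 − 2·20 = 4464 px.
24 columns take 24·163 = 3912 px; remaining 552 splits into 23 gutters.
g = 552 / 23 = 24 px.

24 px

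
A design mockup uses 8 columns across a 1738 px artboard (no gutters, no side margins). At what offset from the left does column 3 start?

With no gutters, each column is 1738/8 = 217.25 px.
No margin, so column 3 starts at 2·(column + gutter) = 2·217.25 = 434.5 px.

434.5 px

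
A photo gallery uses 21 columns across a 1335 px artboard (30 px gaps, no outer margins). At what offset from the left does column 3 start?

130 px

Subtracting 20 gaps of 30 leaves 735 for 21 columns, so c = 35 px.
Before column 3: 2 columns + 2 gaps.
Offset = 2·(35 + 30) = 2·65 = 130 px.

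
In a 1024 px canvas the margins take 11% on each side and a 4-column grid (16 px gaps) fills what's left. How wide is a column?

Each margin = 11% of 1024 = 112.64 px; content = 1024 − 2·112.64 = 798.72 px.
4c + 3·16 = 798.72 → 4c = 750.72 → c = 187.68 px.

187.68 px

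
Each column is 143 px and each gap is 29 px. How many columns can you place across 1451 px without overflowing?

k columns need k·143 + (k−1)·29 = k·172 − 29.
k·172 − 29 ≤ 1451 → k ≤ 1480 / 172 ≈ 8.60, so k = 8.

8 columns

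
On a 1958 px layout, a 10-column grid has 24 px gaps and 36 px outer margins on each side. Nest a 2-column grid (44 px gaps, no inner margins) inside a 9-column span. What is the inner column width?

Take off 72 px of margins, leaving 1886 px.
10c + 9·24 = 1886 → 10c = 1670 → c = 167 px.
9 columns plus 8 gaps: 1503 + 192 = 1695 px.
2 columns + 1 gap: 2d + 1·44 = 1695.
2d = 1695 − 44 = 1651, so d = 825.5 px.

825.5 px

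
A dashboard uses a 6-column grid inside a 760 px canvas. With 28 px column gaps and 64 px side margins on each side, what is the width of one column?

82 px

Content width = 760 − 2·64 = 632 px.
6c + 5·28 = 632 → 6c = 492 → c = 82 px.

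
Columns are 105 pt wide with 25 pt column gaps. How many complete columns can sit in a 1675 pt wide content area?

Each extra column adds 105 + 25 = 130 pt.
(1675 + 25) / 130 = 13.08, so 13 columns fit.

13 columns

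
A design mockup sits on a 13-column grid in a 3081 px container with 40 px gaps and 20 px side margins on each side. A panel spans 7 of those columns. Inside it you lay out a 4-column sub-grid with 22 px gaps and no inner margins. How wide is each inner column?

Take off 40 px of margins, leaving 3041 px.
13 columns + 12 gaps: 13c + 12·40 = 3041.
13c = 3041 − 480 = 2561, so c = 197 px.
7 columns plus 6 gaps: 1379 + 240 = 1619 px.
4 columns + 3 gaps: 4d + 3·22 = 1619.
4d = 1619 − 66 = 1553, so d = 388.25 px.

388.25 px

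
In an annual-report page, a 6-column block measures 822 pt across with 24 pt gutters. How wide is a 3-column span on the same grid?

822 − 5·24 = 702; ÷6 gives c = 117 pt.
3 columns plus 2 gutters: 351 + 48 = 399 pt.

399 pt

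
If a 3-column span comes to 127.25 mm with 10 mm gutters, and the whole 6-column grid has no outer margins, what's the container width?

3c + 2·10 = 127.25 → 3c = 107.25 → c = 35.75 mm.
Container = 6·35.75 + 5·10 = 214.5 + 50 = 264.5 mm.

264.5 mm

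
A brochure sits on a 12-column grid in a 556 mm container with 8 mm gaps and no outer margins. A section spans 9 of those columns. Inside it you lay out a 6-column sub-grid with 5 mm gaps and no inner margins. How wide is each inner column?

65 mm

556 − 11·8 = 468; ÷12 gives c = 39 mm.
9-column span = 9·39 + 8·8 = 415 mm.
Subtracting 5 gaps of 5 leaves 390 for 6 columns, so d = 65 mm.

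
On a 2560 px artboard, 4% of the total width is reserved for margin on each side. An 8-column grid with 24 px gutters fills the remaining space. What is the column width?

Margins: 4% × 2560 = 102.4 px each, so content = 2560 − 204.8 = 2355.2 px.
8c + 7·24 = 2355.2 → 8c = 2187.2 → c = 273.4 px.

273.4 px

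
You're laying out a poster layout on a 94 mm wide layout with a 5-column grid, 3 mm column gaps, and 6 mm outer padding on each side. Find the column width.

Inside the margins: 94 − 12 = 82 mm.
5 columns + 4 column gaps: 5c + 4·3 = 82.
5c = 82 − 12 = 70, so c = 14 mm.

14 mm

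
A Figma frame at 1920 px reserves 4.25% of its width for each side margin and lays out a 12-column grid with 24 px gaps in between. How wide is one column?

Margins: 4.25% × 1920 = 81.6 px each, so content = 1920 − 163.2 = 1756.8 px.
Subtracting 11 gaps of 24 leaves 1492.8 for 12 columns, so c = 124.4 px.

124.4 px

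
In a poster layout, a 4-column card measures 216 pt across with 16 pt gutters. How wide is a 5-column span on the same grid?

274 pt

216 − 3·16 = 168; ÷4 gives c = 42 pt.
5 columns plus 4 gutters: 210 + 64 = 274 pt.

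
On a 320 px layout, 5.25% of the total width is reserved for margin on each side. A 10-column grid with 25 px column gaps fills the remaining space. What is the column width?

320 × (1 − 2·5.25%) = 320 × 89.5% = 286.4 px for the columns.
10c + 9·25 = 286.4 → 10c = 61.4 → c = 6.14 px.

6.14 px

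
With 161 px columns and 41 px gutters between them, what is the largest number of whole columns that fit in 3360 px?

16 columns

16 columns: 16·161 + 15·41 = 3191 px ≤ 3360.
17 columns: 3393 px > 3360. So 16.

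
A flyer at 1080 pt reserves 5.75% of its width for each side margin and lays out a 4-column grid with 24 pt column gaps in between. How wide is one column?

220.95 pt

Margins: 5.75% × 1080 = 62.1 pt each, so content = 1080 − 124.2 = 955.8 pt.
4c + 3·24 = 955.8 → 4c = 883.8 → c = 220.95 pt.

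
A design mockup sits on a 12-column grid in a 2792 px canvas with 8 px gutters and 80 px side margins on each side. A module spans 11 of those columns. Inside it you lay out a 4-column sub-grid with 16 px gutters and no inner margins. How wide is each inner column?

591 px

Outer content = 2792 − 2·80 = 2632 px.
12 columns + 11 gutters: 12c + 11·8 = 2632.
12c = 2632 − 88 = 2544, so c = 212 px.
Span of 11: 11·212 + 10·8 = 2332 + 80 = 2412 px.
Subtracting 3 gutters of 16 leaves 2364 for 4 columns, so d = 591 px.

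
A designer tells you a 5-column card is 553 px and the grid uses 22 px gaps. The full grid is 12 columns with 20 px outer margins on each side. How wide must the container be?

1398 px

5c + 4·22 = 553 → 5c = 465 → c = 93 px.
Adding margins, columns and gutters: 40 + 1116 + 242 = 1398 px.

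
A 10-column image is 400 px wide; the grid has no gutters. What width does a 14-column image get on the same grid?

10c = 400 → c = 40 px.
14-column span = 14·40 = 560 px.

560 px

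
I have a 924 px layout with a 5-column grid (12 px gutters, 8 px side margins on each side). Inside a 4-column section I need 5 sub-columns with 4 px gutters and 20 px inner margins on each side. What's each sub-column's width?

133.6 px

Inside the margins: 924 − 16 = 908 px.
5 columns + 4 gutters: 5c + 4·12 = 908.
5c = 908 − 48 = 860, so c = 172 px.
4 columns plus 3 gutters: 688 + 36 = 724 px.
Inner content = 724 − 2·20 = 684 px.
Subtracting 4 gutters of 4 leaves 668 for 5 columns, so d = 133.6 px.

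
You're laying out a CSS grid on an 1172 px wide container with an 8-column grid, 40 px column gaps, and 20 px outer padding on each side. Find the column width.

106.5 px

Take off 40 px of margins, leaving 1132 px.
8 columns + 7 column gaps: 8c + 7·40 = 1132.
8c = 1132 − 280 = 852, so c = 106.5 px.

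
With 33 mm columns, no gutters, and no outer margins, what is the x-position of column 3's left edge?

Each column+gutter stride is 33 mm; with no margin, 2 of them is 66 mm.

66 mm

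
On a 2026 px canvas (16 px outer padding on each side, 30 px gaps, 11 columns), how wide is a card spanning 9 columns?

1626 px

Take off 32 px of margins, leaving 1994 px.
1994 − 10·30 = 1694; ÷11 gives c = 154 px.
Span of 9: 9·154 + 8·30 = 1386 + 240 = 1626 px.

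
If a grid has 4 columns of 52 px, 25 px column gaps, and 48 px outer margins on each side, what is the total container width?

Container = 2·48 + 4·52 + 3·25 = 96 + 208 + 75 = 379 px.

379 px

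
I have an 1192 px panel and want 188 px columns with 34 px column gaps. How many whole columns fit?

5 columns

Each extra column adds 188 + 34 = 222 px.
(1192 + 34) / 222 = 5.52, so 5 columns fit.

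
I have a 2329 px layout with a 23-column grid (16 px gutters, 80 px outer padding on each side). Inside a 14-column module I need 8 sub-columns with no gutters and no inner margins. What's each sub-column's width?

Outer content = 2329 − 2·80 = 2169 px.
23c + 22·16 = 2169 → 23c = 1817 → c = 79 px.
14 columns plus 13 gutters: 1106 + 208 = 1314 px.
With no gutters, each column is 1314/8 = 164.25 px.

164.25 px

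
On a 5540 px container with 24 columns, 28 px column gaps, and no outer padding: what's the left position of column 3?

464 px

5540 − 23·28 = 4896; ÷24 gives c = 204 px.
No margin, so column 3 starts at 2·(column + gutter) = 2·232 = 464 px.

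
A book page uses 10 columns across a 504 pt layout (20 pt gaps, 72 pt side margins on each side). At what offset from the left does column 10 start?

414 pt

Inside the margins: 504 − 144 = 360 pt.
10 columns + 9 gaps: 10c + 9·20 = 360.
10c = 360 − 180 = 180, so c = 18 pt.
Column 10 starts at margin + 9·(column + gutter) = 72 + 9·38 = 414 pt.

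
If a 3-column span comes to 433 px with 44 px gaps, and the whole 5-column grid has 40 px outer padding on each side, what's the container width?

3 columns + 2 gaps: 3c + 2·44 = 433.
3c = 433 − 88 = 345, so c = 115 px.
Total width: 2·40 + 5·115 + 4·44 = 831 px.

831 px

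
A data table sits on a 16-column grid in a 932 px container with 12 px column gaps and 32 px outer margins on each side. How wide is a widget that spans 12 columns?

Inside the margins: 932 − 64 = 868 px.
16c + 15·12 = 868 → 16c = 688 → c = 43 px.
12-column span = 12·43 + 11·12 = 648 px.

648 px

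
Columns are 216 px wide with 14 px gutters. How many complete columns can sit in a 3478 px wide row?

k columns need k·216 + (k−1)·14 = k·230 − 14.
k·230 − 14 ≤ 3478 → k ≤ 3492 / 230 ≈ 15.18, so k = 15.

15 columns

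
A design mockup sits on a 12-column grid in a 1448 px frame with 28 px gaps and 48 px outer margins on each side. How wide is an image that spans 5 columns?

Subtract both margins: 1448 − 2·48 = 1352 px.
12c + 11·28 = 1352 → 12c = 1044 → c = 87 px.
5 columns plus 4 gaps: 435 + 112 = 547 px.

547 px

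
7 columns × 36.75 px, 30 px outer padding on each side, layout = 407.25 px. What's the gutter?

15 px

Content width = 407.25 − 2·30 = 347.25 px.
7·36.75 + 6g = 347.25 → 6g = 90 → g = 15 px.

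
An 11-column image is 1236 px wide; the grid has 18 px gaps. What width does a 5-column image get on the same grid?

552 px

1236 − 10·18 = 1056; ÷11 gives c = 96 px.
5 columns plus 4 gaps: 480 + 72 = 552 px.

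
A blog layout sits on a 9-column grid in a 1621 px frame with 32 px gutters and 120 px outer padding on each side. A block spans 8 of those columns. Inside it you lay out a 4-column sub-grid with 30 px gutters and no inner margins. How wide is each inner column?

283.5 px

Inside the margins: 1621 − 240 = 1381 px.
9c + 8·32 = 1381 → 9c = 1125 → c = 125 px.
8 columns plus 7 gutters: 1000 + 224 = 1224 px.
4 columns + 3 gutters: 4d + 3·30 = 1224.
4d = 1224 − 90 = 1134, so d = 283.5 px.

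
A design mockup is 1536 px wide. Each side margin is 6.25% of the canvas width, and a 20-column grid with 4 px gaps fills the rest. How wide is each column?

63.4 px

Margins: 6.25% × 1536 = 96 px each, so content = 1536 − 192 = 1344 px.
1344 − 19·4 = 1268; ÷20 gives c = 63.4 px.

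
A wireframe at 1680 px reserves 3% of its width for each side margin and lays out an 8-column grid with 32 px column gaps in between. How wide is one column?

169.4 px

1680 × (1 − 2·3%) = 1680 × 94% = 1579.2 px for the columns.
8 columns + 7 column gaps: 8c + 7·32 = 1579.2.
8c = 1579.2 − 224 = 1355.2, so c = 169.4 px.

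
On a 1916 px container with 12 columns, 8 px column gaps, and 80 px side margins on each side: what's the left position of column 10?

1403 px

Content = 1916 − 2·80 = 1756 px.
12 columns + 11 column gaps: 12c + 11·8 = 1756.
12c = 1756 − 88 = 1668, so c = 139 px.
Each column+gutter stride is 147 px; 9 of them past the 80 px margin is 80 + 1323 = 1403 px.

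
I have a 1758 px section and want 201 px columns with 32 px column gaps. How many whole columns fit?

Each extra column adds 201 + 32 = 233 px.
(1758 + 32) / 233 = 7.68, so 7 columns fit.

7 columns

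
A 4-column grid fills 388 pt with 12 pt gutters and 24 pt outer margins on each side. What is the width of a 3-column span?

252 pt

Take off 48 pt of margins, leaving 340 pt.
4 columns + 3 gutters: 4c + 3·12 = 340.
4c = 340 − 36 = 304, so c = 76 pt.
3 columns plus 2 gutters: 228 + 24 = 252 pt.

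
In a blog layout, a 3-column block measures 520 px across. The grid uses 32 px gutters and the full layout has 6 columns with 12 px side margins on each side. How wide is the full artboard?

1096 px

520 − 2·32 = 456; ÷3 gives c = 152 px.
Adding margins, columns and gutters: 24 + 912 + 160 = 1096 px.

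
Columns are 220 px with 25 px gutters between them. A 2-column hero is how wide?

465 px

Span of 2: 2·220 + 1·25 = 440 + 25 = 465 px.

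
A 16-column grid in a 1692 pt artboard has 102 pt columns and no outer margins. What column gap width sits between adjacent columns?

4 pt

16 columns take 16·102 = 1632 pt; remaining 60 splits into 15 column gaps.
g = 60 / 15 = 4 pt.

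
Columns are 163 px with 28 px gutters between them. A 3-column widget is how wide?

Span of 3: 3·163 + 2·28 = 489 + 56 = 545 px.

545 px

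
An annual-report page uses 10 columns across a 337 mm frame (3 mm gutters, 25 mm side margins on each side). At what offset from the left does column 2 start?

54 mm

Take off 50 mm of margins, leaving 287 mm.
287 − 9·3 = 260; ÷10 gives c = 26 mm.
Each column+gutter stride is 29 mm; 1 of them past the 25 mm margin is 25 + 29 = 54 mm.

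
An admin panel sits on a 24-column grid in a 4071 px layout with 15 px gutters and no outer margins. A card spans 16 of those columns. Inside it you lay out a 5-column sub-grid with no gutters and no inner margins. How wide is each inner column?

24 columns + 23 gutters: 24c + 23·15 = 4071.
24c = 4071 − 345 = 3726, so c = 155.25 px.
16-column span = 16·155.25 + 15·15 = 2709 px.
2709 / 5 = 541.8 px per column.

541.8 px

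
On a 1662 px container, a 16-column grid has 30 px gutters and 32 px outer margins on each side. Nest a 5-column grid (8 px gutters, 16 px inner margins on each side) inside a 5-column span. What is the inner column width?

82.95 px

Inside the margins: 1662 − 64 = 1598 px.
16 columns + 15 gutters: 16c + 15·30 = 1598.
16c = 1598 − 450 = 1148, so c = 71.75 px.
5 columns plus 4 gutters: 358.75 + 120 = 478.75 px.
Inner content = 478.75 − 2·16 = 446.75 px.
Subtracting 4 gutters of 8 leaves 414.75 for 5 columns, so d = 82.95 px.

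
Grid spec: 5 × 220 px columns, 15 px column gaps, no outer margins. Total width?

1160 px

Summing: 1100 + 60 = 1160 px.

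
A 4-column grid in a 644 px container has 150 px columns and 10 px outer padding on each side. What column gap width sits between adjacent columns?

Inside the margins: 644 − 20 = 624 px.
4 columns take 4·150 = 600 px; remaining 24 splits into 3 column gaps.
g = 24 / 3 = 8 px.

8 px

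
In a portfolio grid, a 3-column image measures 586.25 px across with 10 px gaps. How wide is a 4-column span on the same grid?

785 px

586.25 − 2·10 = 566.25; ÷3 gives c = 188.75 px.
Span of 4: 4·188.75 + 3·10 = 755 + 30 = 785 px.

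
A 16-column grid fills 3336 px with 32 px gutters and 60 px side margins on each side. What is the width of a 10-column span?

1998 px

Take off 120 px of margins, leaving 3216 px.
Subtracting 15 gutters of 32 leaves 2736 for 16 columns, so c = 171 px.
10-column span = 10·171 + 9·32 = 1998 px.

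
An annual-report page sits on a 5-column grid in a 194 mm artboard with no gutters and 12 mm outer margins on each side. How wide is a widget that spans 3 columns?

102 mm

Inside the margins: 194 − 24 = 170 mm.
5c = 170 → c = 34 mm.
With no gutters, 3 columns span 3·34 = 102 mm.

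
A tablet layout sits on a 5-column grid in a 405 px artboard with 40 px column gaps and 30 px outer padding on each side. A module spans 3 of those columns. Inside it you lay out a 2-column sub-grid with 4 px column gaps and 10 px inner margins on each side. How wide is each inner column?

83.5 px

Outer content = 405 − 2·30 = 345 px.
345 − 4·40 = 185; ÷5 gives c = 37 px.
Span of 3: 3·37 + 2·40 = 111 + 80 = 191 px.
Inner content = 191 − 2·10 = 171 px.
Subtracting 1 column gap of 4 leaves 167 for 2 columns, so d = 83.5 px.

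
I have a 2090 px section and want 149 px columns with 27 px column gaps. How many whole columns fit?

12 columns

Each extra column adds 149 + 27 = 176 px.
(2090 + 27) / 176 = 12.03, so 12 columns fit.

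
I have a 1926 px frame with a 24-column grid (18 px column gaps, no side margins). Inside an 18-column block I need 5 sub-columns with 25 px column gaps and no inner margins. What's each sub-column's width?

268 px

Subtracting 23 column gaps of 18 leaves 1512 for 24 columns, so c = 63 px.
Span of 18: 18·63 + 17·18 = 1134 + 306 = 1440 px.
5 columns + 4 column gaps: 5d + 4·25 = 1440.
5d = 1440 − 100 = 1340, so d = 268 px.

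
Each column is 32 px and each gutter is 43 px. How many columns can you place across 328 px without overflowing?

4 columns: 4·32 + 3·43 = 257 px ≤ 328.
5 columns: 332 px > 328. So 4.

4 columns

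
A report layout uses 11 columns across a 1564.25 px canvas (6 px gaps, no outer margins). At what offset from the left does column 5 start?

11c + 10·6 = 1564.25 → 11c = 1504.25 → c = 136.75 px.
Each column+gutter stride is 142.75 px; with no margin, 4 of them is 571 px.

571 px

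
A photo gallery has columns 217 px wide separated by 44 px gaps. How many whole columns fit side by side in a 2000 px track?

7 columns

k columns need k·217 + (k−1)·44 = k·261 − 44.
k·261 − 44 ≤ 2000 → k ≤ 2044 / 261 ≈ 7.83, so k = 7.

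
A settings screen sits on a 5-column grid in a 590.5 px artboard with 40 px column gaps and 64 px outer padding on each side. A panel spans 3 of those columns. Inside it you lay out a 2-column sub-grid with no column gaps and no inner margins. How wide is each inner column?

130.75 px

Outer content = 590.5 − 2·64 = 462.5 px.
462.5 − 4·40 = 302.5; ÷5 gives c = 60.5 px.
3-column span = 3·60.5 + 2·40 = 261.5 px.
261.5 / 2 = 130.75 px per column.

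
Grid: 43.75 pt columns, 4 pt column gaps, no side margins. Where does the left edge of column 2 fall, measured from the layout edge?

Before column 2: 1 column + 1 column gap.
Offset = 1·(43.75 + 4) = 1·47.75 = 47.75 pt.

47.75 pt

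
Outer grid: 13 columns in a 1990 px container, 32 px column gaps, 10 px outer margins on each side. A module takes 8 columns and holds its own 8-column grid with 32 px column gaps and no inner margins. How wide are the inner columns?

Inside the margins: 1990 − 20 = 1970 px.
Subtracting 12 column gaps of 32 leaves 1586 for 13 columns, so c = 122 px.
Span of 8: 8·122 + 7·32 = 976 + 224 = 1200 px.
1200 − 7·32 = 976; ÷8 gives d = 122 px.

122 px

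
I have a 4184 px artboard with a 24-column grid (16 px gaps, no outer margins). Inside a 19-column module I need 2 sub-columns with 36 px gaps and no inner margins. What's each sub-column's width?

1636.5 px

4184 − 23·16 = 3816; ÷24 gives c = 159 px.
19 columns plus 18 gaps: 3021 + 288 = 3309 px.
2d + 1·36 = 3309 → 2d = 3273 → d = 1636.5 px.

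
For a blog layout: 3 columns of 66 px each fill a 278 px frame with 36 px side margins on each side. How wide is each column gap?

Take off 72 px of margins, leaving 206 px.
3 columns take 3·66 = 198 px; remaining 8 splits into 2 column gaps.
g = 8 / 2 = 4 px.

4 px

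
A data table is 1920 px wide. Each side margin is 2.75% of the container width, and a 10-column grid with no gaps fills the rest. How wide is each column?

181.44 px

1920 × (1 − 2·2.75%) = 1920 × 94.5% = 1814.4 px for the columns.
10c = 1814.4 → c = 181.44 px.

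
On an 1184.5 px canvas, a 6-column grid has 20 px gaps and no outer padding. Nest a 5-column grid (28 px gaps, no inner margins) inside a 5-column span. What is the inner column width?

6 columns + 5 gaps: 6c + 5·20 = 1184.5.
6c = 1184.5 − 100 = 1084.5, so c = 180.75 px.
Span of 5: 5·180.75 + 4·20 = 903.75 + 80 = 983.75 px.
5d + 4·28 = 983.75 → 5d = 871.75 → d = 174.35 px.

174.35 px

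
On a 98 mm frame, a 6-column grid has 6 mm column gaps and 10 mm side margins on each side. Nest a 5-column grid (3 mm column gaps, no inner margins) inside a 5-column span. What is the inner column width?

10.4 mm

Inside the margins: 98 − 20 = 78 mm.
Subtracting 5 column gaps of 6 leaves 48 for 6 columns, so c = 8 mm.
Span of 5: 5·8 + 4·6 = 40 + 24 = 64 mm.
5d + 4·3 = 64 → 5d = 52 → d = 10.4 mm.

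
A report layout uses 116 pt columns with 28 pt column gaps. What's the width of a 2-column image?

260 pt

2-column span = 2·116 + 1·28 = 260 pt.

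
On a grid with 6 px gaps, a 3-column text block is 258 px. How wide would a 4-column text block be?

Subtracting 2 gaps of 6 leaves 246 for 3 columns, so c = 82 px.
4 columns plus 3 gaps: 328 + 18 = 346 px.

346 px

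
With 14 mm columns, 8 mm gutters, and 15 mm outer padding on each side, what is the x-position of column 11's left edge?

235 mm

Column 11 starts at margin + 10·(column + gutter) = 15 + 10·22 = 235 mm.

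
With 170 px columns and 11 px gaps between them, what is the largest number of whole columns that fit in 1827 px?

10 columns

Each extra column adds 170 + 11 = 181 px.
(1827 + 11) / 181 = 10.15, so 10 columns fit.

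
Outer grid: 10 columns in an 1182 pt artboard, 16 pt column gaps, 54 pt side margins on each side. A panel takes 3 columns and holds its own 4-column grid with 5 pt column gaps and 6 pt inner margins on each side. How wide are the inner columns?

71 pt

Take off 108 pt of margins, leaving 1074 pt.
10 columns + 9 column gaps: 10c + 9·16 = 1074.
10c = 1074 − 144 = 930, so c = 93 pt.
3-column span = 3·93 + 2·16 = 311 pt.
Inner content = 311 − 2·6 = 299 pt.
4 columns + 3 column gaps: 4d + 3·5 = 299.
4d = 299 − 15 = 284, so d = 71 pt.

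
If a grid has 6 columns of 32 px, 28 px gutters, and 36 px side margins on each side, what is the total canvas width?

404 px

Total width: 2·36 + 6·32 + 5·28 = 404 px.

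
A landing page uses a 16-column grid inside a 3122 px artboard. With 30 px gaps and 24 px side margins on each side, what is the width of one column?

Take off 48 px of margins, leaving 3074 px.
16 columns + 15 gaps: 16c + 15·30 = 3074.
16c = 3074 − 450 = 2624, so c = 164 px.

164 px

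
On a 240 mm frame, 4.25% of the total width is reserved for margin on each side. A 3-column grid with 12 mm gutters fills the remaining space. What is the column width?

240 × (1 − 2·4.25%) = 240 × 91.5% = 219.6 mm for the columns.
219.6 − 2·12 = 195.6; ÷3 gives c = 65.2 mm.

65.2 mm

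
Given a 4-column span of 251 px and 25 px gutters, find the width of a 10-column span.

4 columns + 3 gutters: 4c + 3·25 = 251.
4c = 251 − 75 = 176, so c = 44 px.
10 columns plus 9 gutters: 440 + 225 = 665 px.

665 px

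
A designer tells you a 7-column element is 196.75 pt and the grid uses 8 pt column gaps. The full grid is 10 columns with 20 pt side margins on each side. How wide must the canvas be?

324.5 pt

7c + 6·8 = 196.75 → 7c = 148.75 → c = 21.25 pt.
Adding margins, columns and gutters: 40 + 212.5 + 72 = 324.5 pt.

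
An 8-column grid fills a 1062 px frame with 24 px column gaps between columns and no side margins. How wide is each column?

111.75 px

8 columns + 7 column gaps: 8c + 7·24 = 1062.
8c = 1062 − 168 = 894, so c = 111.75 px.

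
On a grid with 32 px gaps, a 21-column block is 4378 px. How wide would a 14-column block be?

4378 − 20·32 = 3738; ÷21 gives c = 178 px.
14-column span = 14·178 + 13·32 = 2908 px.

2908 px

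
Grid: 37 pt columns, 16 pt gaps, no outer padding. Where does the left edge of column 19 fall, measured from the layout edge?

Before column 19: 18 columns + 18 gaps.
Offset = 18·(37 + 16) = 18·53 = 954 pt.

954 pt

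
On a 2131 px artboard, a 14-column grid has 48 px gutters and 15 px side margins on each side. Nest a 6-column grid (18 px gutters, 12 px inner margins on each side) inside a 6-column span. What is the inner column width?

126.5 px

Outer content = 2131 − 2·15 = 2101 px.
2101 − 13·48 = 1477; ÷14 gives c = 105.5 px.
6 columns plus 5 gutters: 633 + 240 = 873 px.
Inner content = 873 − 2·12 = 849 px.
6 columns + 5 gutters: 6d + 5·18 = 849.
6d = 849 − 90 = 759, so d = 126.5 px.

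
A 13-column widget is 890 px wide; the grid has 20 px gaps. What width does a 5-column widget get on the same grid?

13 columns + 12 gaps: 13c + 12·20 = 890.
13c = 890 − 240 = 650, so c = 50 px.
Span of 5: 5·50 + 4·20 = 250 + 80 = 330 px.

330 px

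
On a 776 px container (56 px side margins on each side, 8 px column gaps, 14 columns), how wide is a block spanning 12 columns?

Content width = 776 − 2·56 = 664 px.
14c + 13·8 = 664 → 14c = 560 → c = 40 px.
Span of 12: 12·40 + 11·8 = 480 + 88 = 568 px.

568 px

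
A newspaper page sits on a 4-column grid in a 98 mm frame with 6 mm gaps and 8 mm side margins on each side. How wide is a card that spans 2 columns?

Content width = 98 − 2·8 = 82 mm.
4 columns + 3 gaps: 4c + 3·6 = 82.
4c = 82 − 18 = 64, so c = 16 mm.
2 columns plus 1 gap: 32 + 6 = 38 mm.

38 mm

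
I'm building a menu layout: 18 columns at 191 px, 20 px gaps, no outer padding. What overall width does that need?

Total width: 18·191 + 17·20 = 3778 px.

3778 px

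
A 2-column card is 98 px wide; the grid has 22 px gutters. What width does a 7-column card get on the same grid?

398 px

2 columns + 1 gutter: 2c + 1·22 = 98.
2c = 98 − 22 = 76, so c = 38 px.
Span of 7: 7·38 + 6·22 = 266 + 132 = 398 px.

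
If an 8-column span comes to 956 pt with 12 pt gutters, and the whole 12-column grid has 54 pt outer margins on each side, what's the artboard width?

8c + 7·12 = 956 → 8c = 872 → c = 109 pt.
Artboard = 2·54 + 12·109 + 11·12 = 108 + 1308 + 132 = 1548 pt.

1548 pt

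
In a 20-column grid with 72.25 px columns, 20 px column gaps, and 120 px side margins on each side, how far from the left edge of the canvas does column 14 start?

1319.25 px

Each column+gutter stride is 92.25 px; 13 of them past the 120 px margin is 120 + 1199.25 = 1319.25 px.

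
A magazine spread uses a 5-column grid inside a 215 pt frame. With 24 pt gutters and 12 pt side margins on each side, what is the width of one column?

Inside the margins: 215 − 24 = 191 pt.
Subtracting 4 gutters of 24 leaves 95 for 5 columns, so c = 19 pt.

19 pt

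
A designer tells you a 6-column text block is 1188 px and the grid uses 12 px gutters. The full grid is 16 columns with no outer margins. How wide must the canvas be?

3188 px

1188 − 5·12 = 1128; ÷6 gives c = 188 px.
Canvas = 16·188 + 15·12 = 3008 + 180 = 3188 px.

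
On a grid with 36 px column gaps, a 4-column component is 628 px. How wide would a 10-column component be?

Subtracting 3 column gaps of 36 leaves 520 for 4 columns, so c = 130 px.
10-column span = 10·130 + 9·36 = 1624 px.

1624 px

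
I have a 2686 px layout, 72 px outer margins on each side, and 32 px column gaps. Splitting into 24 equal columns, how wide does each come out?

75.25 px

Inside the margins: 2686 − 144 = 2542 px.
24 columns + 23 column gaps: 24c + 23·32 = 2542.
24c = 2542 − 736 = 1806, so c = 75.25 px.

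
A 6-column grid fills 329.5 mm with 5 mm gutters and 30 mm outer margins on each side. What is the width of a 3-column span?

Take off 60 mm of margins, leaving 269.5 mm.
269.5 − 5·5 = 244.5; ÷6 gives c = 40.75 mm.
Span of 3: 3·40.75 + 2·5 = 122.25 + 10 = 132.25 mm.

132.25 mm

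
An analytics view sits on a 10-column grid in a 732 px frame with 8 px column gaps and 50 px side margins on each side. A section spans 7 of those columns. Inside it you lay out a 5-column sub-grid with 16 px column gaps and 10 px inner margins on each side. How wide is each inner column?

71.2 px

Take off 100 px of margins, leaving 632 px.
Subtracting 9 column gaps of 8 leaves 560 for 10 columns, so c = 56 px.
7-column span = 7·56 + 6·8 = 440 px.
Inner content = 440 − 2·10 = 420 px.
5 columns + 4 column gaps: 5d + 4·16 = 420.
5d = 420 − 64 = 356, so d = 71.2 px.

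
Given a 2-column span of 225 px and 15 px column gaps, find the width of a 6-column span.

705 px

Subtracting 1 column gap of 15 leaves 210 for 2 columns, so c = 105 px.
6 columns plus 5 column gaps: 630 + 75 = 705 px.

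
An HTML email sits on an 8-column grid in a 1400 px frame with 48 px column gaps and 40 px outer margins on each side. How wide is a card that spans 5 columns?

807 px

Subtract both margins: 1400 − 2·40 = 1320 px.
8c + 7·48 = 1320 → 8c = 984 → c = 123 px.
5-column span = 5·123 + 4·48 = 807 px.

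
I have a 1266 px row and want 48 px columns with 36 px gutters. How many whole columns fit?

15 columns

Each extra column adds 48 + 36 = 84 px.
(1266 + 36) / 84 = 15.50, so 15 columns fit.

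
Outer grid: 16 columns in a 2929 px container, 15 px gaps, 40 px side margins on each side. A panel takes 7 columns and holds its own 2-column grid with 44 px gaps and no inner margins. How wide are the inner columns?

Take off 80 px of margins, leaving 2849 px.
16c + 15·15 = 2849 → 16c = 2624 → c = 164 px.
7-column span = 7·164 + 6·15 = 1238 px.
2d + 1·44 = 1238 → 2d = 1194 → d = 597 px.

597 px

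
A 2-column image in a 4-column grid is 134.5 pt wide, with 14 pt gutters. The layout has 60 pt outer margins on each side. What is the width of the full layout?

2c + 1·14 = 134.5 → 2c = 120.5 → c = 60.25 pt.
Adding margins, columns and gutters: 120 + 241 + 42 = 403 pt.

403 pt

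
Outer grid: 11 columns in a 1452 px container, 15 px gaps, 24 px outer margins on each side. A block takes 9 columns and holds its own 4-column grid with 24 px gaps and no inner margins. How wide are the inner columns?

268.5 px

Inside the margins: 1452 − 48 = 1404 px.
Subtracting 10 gaps of 15 leaves 1254 for 11 columns, so c = 114 px.
9 columns plus 8 gaps: 1026 + 120 = 1146 px.
4 columns + 3 gaps: 4d + 3·24 = 1146.
4d = 1146 − 72 = 1074, so d = 268.5 px.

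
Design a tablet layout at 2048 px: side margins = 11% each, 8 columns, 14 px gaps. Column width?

Margins: 11% × 2048 = 225.28 px each, so content = 2048 − 450.56 = 1597.44 px.
Subtracting 7 gaps of 14 leaves 1499.44 for 8 columns, so c = 187.43 px.

187.43 px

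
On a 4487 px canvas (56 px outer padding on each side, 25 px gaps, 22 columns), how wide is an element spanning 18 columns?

Subtract both margins: 4487 − 2·56 = 4375 px.
22 columns + 21 gaps: 22c + 21·25 = 4375.
22c = 4375 − 525 = 3850, so c = 175 px.
18 columns plus 17 gaps: 3150 + 425 = 3575 px.

3575 px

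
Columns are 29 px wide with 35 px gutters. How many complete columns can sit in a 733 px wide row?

12 columns: 12·29 + 11·35 = 733 px ≤ 733.
13 columns: 797 px > 733. So 12.

12 columns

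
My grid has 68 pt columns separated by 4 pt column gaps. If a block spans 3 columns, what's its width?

212 pt

Span of 3: 3·68 + 2·4 = 204 + 8 = 212 pt.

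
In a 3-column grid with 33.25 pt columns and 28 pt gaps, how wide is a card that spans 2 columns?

2 columns plus 1 gap: 66.5 + 28 = 94.5 pt.

94.5 pt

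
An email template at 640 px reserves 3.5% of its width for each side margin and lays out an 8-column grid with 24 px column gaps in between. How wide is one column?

640 × (1 − 2·3.5%) = 640 × 93% = 595.2 px for the columns.
8c + 7·24 = 595.2 → 8c = 427.2 → c = 53.4 px.

53.4 px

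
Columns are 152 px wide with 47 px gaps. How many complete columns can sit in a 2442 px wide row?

k columns need k·152 + (k−1)·47 = k·199 − 47.
k·199 − 47 ≤ 2442 → k ≤ 2489 / 199 ≈ 12.51, so k = 12.

12 columns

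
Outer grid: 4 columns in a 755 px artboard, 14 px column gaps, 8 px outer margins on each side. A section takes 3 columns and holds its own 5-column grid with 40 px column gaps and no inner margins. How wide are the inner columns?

Subtract both margins: 755 − 2·8 = 739 px.
4 columns + 3 column gaps: 4c + 3·14 = 739.
4c = 739 − 42 = 697, so c = 174.25 px.
Span of 3: 3·174.25 + 2·14 = 522.75 + 28 = 550.75 px.
550.75 − 4·40 = 390.75; ÷5 gives d = 78.15 px.

78.15 px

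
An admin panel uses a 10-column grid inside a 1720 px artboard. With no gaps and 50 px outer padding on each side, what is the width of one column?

162 px

Content width = 1720 − 2·50 = 1620 px.
1620 / 10 = 162 px per column.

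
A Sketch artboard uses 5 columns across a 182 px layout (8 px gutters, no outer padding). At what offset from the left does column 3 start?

76 px

182 − 4·8 = 150; ÷5 gives c = 30 px.
Each column+gutter stride is 38 px; with no margin, 2 of them is 76 px.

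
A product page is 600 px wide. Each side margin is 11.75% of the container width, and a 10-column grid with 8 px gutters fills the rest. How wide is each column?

Margins: 11.75% × 600 = 70.5 px each, so content = 600 − 141 = 459 px.
459 − 9·8 = 387; ÷10 gives c = 38.7 px.

38.7 px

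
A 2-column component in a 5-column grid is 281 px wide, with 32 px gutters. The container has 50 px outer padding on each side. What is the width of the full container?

850.5 px

2 columns + 1 gutter: 2c + 1·32 = 281.
2c = 281 − 32 = 249, so c = 124.5 px.
Total width: 2·50 + 5·124.5 + 4·32 = 850.5 px.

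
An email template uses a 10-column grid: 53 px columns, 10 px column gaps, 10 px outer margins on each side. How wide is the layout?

Total width: 2·10 + 10·53 + 9·10 = 640 px.

640 px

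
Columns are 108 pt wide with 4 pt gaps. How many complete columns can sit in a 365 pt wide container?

3 columns

k columns need k·108 + (k−1)·4 = k·112 − 4.
k·112 − 4 ≤ 365 → k ≤ 369 / 112 ≈ 3.29, so k = 3.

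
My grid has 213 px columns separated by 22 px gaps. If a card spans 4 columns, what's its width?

918 px

4-column span = 4·213 + 3·22 = 918 px.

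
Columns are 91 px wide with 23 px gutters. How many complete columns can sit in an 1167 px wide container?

k columns need k·91 + (k−1)·23 = k·114 − 23.
k·114 − 23 ≤ 1167 → k ≤ 1190 / 114 ≈ 10.44, so k = 10.

10 columns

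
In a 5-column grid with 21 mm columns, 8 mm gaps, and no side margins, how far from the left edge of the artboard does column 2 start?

29 mm

No margin, so column 2 starts at 1·(column + gutter) = 1·29 = 29 mm.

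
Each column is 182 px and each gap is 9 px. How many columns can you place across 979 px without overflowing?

Each extra column adds 182 + 9 = 191 px.
(979 + 9) / 191 = 5.17, so 5 columns fit.

5 columns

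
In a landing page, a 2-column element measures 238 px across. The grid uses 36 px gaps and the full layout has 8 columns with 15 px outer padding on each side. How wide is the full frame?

2 columns + 1 gap: 2c + 1·36 = 238.
2c = 238 − 36 = 202, so c = 101 px.
Total width: 2·15 + 8·101 + 7·36 = 1090 px.

1090 px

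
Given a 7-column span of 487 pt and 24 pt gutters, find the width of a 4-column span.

7c + 6·24 = 487 → 7c = 343 → c = 49 pt.
Span of 4: 4·49 + 3·24 = 196 + 72 = 268 pt.

268 pt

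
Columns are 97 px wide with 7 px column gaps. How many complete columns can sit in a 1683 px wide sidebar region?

k columns need k·97 + (k−1)·7 = k·104 − 7.
k·104 − 7 ≤ 1683 → k ≤ 1690 / 104 ≈ 16.25, so k = 16.

16 columns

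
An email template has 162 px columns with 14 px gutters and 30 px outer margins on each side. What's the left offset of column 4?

558 px

Column 4 starts at margin + 3·(column + gutter) = 30 + 3·176 = 558 px.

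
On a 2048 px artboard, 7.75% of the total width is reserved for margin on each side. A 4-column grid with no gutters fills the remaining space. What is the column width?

Each margin = 7.75% of 2048 = 158.72 px; content = 2048 − 2·158.72 = 1730.56 px.
1730.56 / 4 = 432.64 px per column.

432.64 px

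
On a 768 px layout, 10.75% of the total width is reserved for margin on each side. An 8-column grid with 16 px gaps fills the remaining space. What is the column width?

61.36 px

Each margin = 10.75% of 768 = 82.56 px; content = 768 − 2·82.56 = 602.88 px.
8c + 7·16 = 602.88 → 8c = 490.88 → c = 61.36 px.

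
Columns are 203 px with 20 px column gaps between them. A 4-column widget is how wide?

4-column span = 4·203 + 3·20 = 872 px.

872 px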